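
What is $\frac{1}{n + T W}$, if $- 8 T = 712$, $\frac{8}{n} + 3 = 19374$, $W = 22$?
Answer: $- \frac{19371}{37928410} \approx -0.00051073$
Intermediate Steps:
$n = \frac{8}{19371}$ ($n = \frac{8}{-3 + 19374} = \frac{8}{19371} \approx 0.00041299$)
$T = -89$ ($T = \left(- \frac{1}{8}\right) 712 = -89$)
$\frac{1}{n + T W} = \frac{1}{\frac{8}{19371} - 1958} = \frac{1}{- \frac{37928410}{19371}} = - \frac{19371}{37928410}$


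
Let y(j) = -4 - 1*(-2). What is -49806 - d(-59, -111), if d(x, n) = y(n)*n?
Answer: -50028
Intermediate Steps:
y(j) = -2 (y(j) = -4 + 2 = -2)
d(x, n) = -2*n
-49806 - d(-59, -111) = -49806 - (-2)*(-111) = -49806 - 1*222 = -49806 - 222 = -50028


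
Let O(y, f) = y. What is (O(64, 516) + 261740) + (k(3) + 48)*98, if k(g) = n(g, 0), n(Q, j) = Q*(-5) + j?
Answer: 265038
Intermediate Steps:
n(Q, j) = j - 5*Q (n(Q, j) = -5*Q + j = j - 5*Q)
k(g) = -5*g (k(g) = 0 - 5*g = -5*g)
(O(64, 516) + 261740) + (k(3) + 48)*98 = (64 + 261740) + (-5*3 + 48)*98 = 261804 + (-15 + 48)*98 = 261804 + 33*98 = 261804 + 3234 = 265038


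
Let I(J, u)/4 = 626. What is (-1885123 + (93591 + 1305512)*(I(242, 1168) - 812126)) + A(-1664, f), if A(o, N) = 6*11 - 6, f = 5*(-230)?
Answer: -1132746454129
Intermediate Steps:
I(J, u) = 2504 (I(J, u) = 4*626 = 2504)
f = -1150
A(o, N) = 60 (A(o, N) = 66 - 6 = 60)
(-1885123 + (93591 + 1305512)*(I(242, 1168) - 812126)) + A(-1664, f) = (-1885123 + (93591 + 1305512)*(2504 - 812126)) + 60 = (-1885123 + 1399103*(-809622)) + 60 = (-1885123 - 1132744569066) + 60 = -1132746454189 + 60 = -1132746454129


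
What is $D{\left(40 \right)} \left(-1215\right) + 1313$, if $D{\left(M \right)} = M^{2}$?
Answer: $-1942687$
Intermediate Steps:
$D{\left(40 \right)} \left(-1215\right) + 1313 = 40^{2} \left(-1215\right) + 1313 = 1600 \left(-1215\right) + 1313 = -1944000 + 1313 = -1942687$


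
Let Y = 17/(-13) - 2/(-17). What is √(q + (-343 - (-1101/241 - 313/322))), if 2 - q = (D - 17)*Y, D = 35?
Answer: I*√92366291445458758/17150042 ≈ 17.721*I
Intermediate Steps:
Y = -263/221 (Y = 17*(-1/13) - 2*(-1/17) = -17/13 + 2/17 = -263/221 ≈ -1.1900)
q = 5176/221 (q = 2 - (35 - 17)*(-263)/221 = 2 - 18*(-263)/221 = 2 - 1*(-4734/221) = 2 + 4734/221 = 5176/221 ≈ 23.421)
√(q + (-343 - (-1101/241 - 313/322))) = √(5176/221 + (-343 - (-1101/241 - 313/322))) = √(5176/221 + (-343 - 1*(-429955/77602))) = √(5176/221 + (-343 + 429955/77602)) = √(5176/221 - 26187531/77602) = √(-5385776399/17150042) = I*√92366291445458758/17150042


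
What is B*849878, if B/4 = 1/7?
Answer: 3399512/7 ≈ 4.8564e+5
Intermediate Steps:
B = 4/7 ≈ 0.57143
B*849878 = (4/7)*849878 = 3399512/7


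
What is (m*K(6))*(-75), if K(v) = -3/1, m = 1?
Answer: 225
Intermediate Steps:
K(v) = -3 (K(v) = -3*1 = -3)
(m*K(6))*(-75) = (1*(-3))*(-75) = -3*(-75) = 225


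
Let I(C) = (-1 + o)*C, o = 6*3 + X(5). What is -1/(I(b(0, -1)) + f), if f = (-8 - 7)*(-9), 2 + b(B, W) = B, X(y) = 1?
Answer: -1/99 ≈ -0.010101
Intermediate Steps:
o = 19 (o = 6*3 + 1 = 18 + 1 = 19)
b(B, W) = -2 + B
I(C) = 18*C (I(C) = (-1 + 19)*C = 18*C)
f = 135 (f = -15*(-9) = 135)
-1/(I(b(0, -1)) + f) = -1/(18*(-2 + 0) + 135) = -1/(18*(-2) + 135) = -1/(-36 + 135) = -1/99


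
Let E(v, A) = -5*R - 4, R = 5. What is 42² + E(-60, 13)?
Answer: 1735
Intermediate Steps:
E(v, A) = -29 (E(v, A) = -5*5 - 4 = -25 - 4 = -29)
42² + E(-60, 13) = 42² - 29 = 1764 - 29 = 1735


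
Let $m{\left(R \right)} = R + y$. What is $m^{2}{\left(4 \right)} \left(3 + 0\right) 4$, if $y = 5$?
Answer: $972$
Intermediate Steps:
$m{\left(R \right)} = 5 + R$ ($m{\left(R \right)} = R + 5 = 5 + R$)
$m^{2}{\left(4 \right)} \left(3 + 0\right) 4 = \left(5 + 4\right)^{2} \left(3 + 0\right) 4 = 9^{2} \cdot 3 \cdot 4 = 81 \cdot 12 = 972$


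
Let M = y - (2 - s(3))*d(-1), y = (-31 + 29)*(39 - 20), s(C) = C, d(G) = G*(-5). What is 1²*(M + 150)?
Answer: 117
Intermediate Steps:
d(G) = -5*G
y = -38 (y = -2*19 = -38)
M = -33 (M = -38 - (2 - 1*3)*(-5*(-1)) = -38 - (2 - 3)*5 = -38 - (-1)*5 = -38 - 1*(-5) = -38 + 5 = -33)
1²*(M + 150) = 1²*(-33 + 150) = 1*117 = 117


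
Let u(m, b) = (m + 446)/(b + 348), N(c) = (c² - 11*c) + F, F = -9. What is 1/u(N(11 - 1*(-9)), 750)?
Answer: 1098/617 ≈ 1.7796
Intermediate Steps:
N(c) = -9 + c² - 11*c (N(c) = (c² - 11*c) - 9 = -9 + c² - 11*c)
u(m, b) = (446 + m)/(348 + b)
1/u(N(11 - 1*(-9)), 750) = 1/((446 + (-9 + (11 - 1*(-9))² - 11*(11 - 1*(-9))))/(348 + 750)) = 1/((446 + (-9 + (11 + 9)² - 11*(11 + 9)))/1098) = 1/((446 + (-9 + 20² - 11*20))/1098) = 1/((446 + (-9 + 400 - 220))/1098) = 1/((446 + 171)/1098) = 1/((1/1098)*617) = 1/(617/1098) = 1098/617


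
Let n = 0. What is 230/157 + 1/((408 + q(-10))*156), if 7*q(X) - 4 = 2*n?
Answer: 102617899/70047120 ≈ 1.4650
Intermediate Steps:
q(X) = 4/7 (q(X) = 4/7 + (2*0)/7 = 4/7 + (1/7)*0 = 4/7 + 0 = 4/7)
230/157 + 1/((408 + q(-10))*156) = 230/157 + 1/((408 + 4/7)*156) = 230*(1/157) + (1/156)/(2860/7) = 230/157 + (7/2860)*(1/156) = 230/157 + 7/446160 = 102617899/70047120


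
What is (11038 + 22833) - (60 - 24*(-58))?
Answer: 32419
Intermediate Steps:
(11038 + 22833) - (60 - 24*(-58)) = 33871 - (60 + 1392) = 33871 - 1*1452 = 33871 - 1452 = 32419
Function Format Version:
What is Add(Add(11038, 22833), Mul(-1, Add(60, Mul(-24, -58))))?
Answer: 32419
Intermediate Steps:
Add(Add(11038, 22833), Mul(-1, Add(60, Mul(-24, -58)))) = Add(33871, Mul(-1, Add(60, 1392))) = Add(33871, Mul(-1, 1452)) = Add(33871, -1452) = 32419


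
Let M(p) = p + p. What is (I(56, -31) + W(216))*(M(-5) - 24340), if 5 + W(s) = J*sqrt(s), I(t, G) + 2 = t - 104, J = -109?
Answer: 1339250 + 15924900*sqrt(6) ≈ 4.0347e+7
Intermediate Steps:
M(p) = 2*p
I(t, G) = -106 + t (I(t, G) = -2 + (t - 104) = -2 + (-104 + t) = -106 + t)
W(s) = -5 - 109*sqrt(s)
(I(56, -31) + W(216))*(M(-5) - 24340) = ((-106 + 56) + (-5 - 654*sqrt(6)))*(2*(-5) - 24340) = (-50 + (-5 - 654*sqrt(6)))*(-10 - 24340) = (-50 + (-5 - 654*sqrt(6)))*(-24350) = (-55 - 654*sqrt(6))*(-24350) = 1339250 + 15924900*sqrt(6)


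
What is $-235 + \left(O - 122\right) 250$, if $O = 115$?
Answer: $-1985$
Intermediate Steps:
$-235 + \left(O - 122\right) 250 = -235 + \left(115 - 122\right) 250 = -235 - 1750 = -1985$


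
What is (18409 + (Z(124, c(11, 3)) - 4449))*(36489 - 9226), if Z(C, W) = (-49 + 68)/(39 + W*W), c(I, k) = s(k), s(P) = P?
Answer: 18268909037/48 ≈ 3.8060e+8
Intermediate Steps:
c(I, k) = k
Z(C, W) = 19/(39 + W**2)
(18409 + (Z(124, c(11, 3)) - 4449))*(36489 - 9226) = (18409 + (19/(39 + 3**2) - 4449))*(36489 - 9226) = (18409 + (19/(39 + 9) - 4449))*27263 = (18409 + (19/48 - 4449))*27263 = (18409 - 213533/48)*27263 = (670099/48)*27263 = 18268909037/48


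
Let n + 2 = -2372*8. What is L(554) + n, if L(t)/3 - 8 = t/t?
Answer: -18951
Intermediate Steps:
L(t) = 27 (L(t) = 24 + 3*(t/t) = 24 + 3*1 = 24 + 3 = 27)
n = -18978 (n = -2 - 2372*8 = -2 - 18976 = -18978)
L(554) + n = 27 - 18978 = -18951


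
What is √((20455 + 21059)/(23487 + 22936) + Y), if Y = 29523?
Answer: 3*√7069643865921/46423 ≈ 171.83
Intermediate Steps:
√((20455 + 21059)/(23487 + 22936) + Y) = √((20455 + 21059)/(23487 + 22936) + 29523) = √(41514/46423 + 29523) = √(1370587743/46423) = 3*√7069643865921/46423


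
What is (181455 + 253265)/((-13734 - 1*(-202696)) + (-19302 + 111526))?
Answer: 217360/140593 ≈ 1.5460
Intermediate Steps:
(181455 + 253265)/((-13734 - 1*(-202696)) + (-19302 + 111526)) = 434720/((-13734 + 202696) + 92224) = 434720/(188962 + 92224) = 434720/281186 = 434720*(1/281186) = 217360/140593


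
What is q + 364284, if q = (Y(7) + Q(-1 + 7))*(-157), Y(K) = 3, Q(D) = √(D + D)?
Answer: 363813 - 314*√3 ≈ 3.6327e+5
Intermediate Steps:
Q(D) = √2*√D (Q(D) = √(2*D) = √2*√D)
q = -471 - 314*√3 (q = (3 + √2*√(-1 + 7))*(-157) = (3 + √2*√6)*(-157) = (3 + 2*√3)*(-157) = -471 - 314*√3 ≈ -1014.9)
q + 364284 = (-471 - 314*√3) + 364284 = 363813 - 314*√3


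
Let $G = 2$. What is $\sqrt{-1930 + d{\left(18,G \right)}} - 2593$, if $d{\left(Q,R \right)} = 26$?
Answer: $-2593 + 4 i \sqrt{119} \approx -2593.0 + 43.635 i$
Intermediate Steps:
$\sqrt{-1930 + d{\left(18,G \right)}} - 2593 = \sqrt{-1930 + 26} - 2593 = \sqrt{-1904} - 2593 = 4 i \sqrt{119} - 2593 = -2593 + 4 i \sqrt{119}$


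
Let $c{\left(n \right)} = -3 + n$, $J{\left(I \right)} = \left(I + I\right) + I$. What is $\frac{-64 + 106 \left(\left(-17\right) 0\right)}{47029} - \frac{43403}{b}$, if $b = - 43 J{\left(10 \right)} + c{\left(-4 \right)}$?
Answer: $\frac{2041116679}{60996613} \approx 33.463$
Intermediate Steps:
$J{\left(I \right)} = 3 I$ ($J{\left(I \right)} = 2 I + I = 3 I$)
$b = -1297$ ($b = - 43 \cdot 3 \cdot 10 - 7 = \left(-43\right) 30 - 7 = -1290 - 7 = -1297$)
$\frac{-64 + 106 \left(\left(-17\right) 0\right)}{47029} - \frac{43403}{b} = \frac{-64 + 106 \left(\left(-17\right) 0\right)}{47029} - \frac{43403}{-1297} = \left(-64 + 106 \cdot 0\right) \frac{1}{47029} - - \frac{43403}{1297} = \left(-64 + 0\right) \frac{1}{47029} + \frac{43403}{1297} = \left(-64\right) \frac{1}{47029} + \frac{43403}{1297} = - \frac{64}{47029} + \frac{43403}{1297} = \frac{2041116679}{60996613}$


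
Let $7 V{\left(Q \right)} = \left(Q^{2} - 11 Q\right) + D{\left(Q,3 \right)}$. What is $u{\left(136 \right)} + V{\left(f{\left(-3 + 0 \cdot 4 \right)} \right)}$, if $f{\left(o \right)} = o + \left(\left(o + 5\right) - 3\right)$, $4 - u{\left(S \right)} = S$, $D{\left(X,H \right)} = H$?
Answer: $-123$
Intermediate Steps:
$u{\left(S \right)} = 4 - S$
$f{\left(o \right)} = 2 + 2 o$ ($f{\left(o \right)} = o + \left(\left(5 + o\right) - 3\right) = o + \left(2 + o\right) = 2 + 2 o$)
$V{\left(Q \right)} = \frac{3}{7} - \frac{11 Q}{7} + \frac{Q^{2}}{7}$ ($V{\left(Q \right)} = \frac{\left(Q^{2} - 11 Q\right) + 3}{7} = \frac{3 + Q^{2} - 11 Q}{7} = \frac{3}{7} - \frac{11 Q}{7} + \frac{Q^{2}}{7}$)
$u{\left(136 \right)} + V{\left(f{\left(-3 + 0 \cdot 4 \right)} \right)} = \left(4 - 136\right) + \left(\frac{3}{7} - \frac{11 \left(2 + 2 \left(-3 + 0 \cdot 4\right)\right)}{7} + \frac{\left(2 + 2 \left(-3 + 0 \cdot 4\right)\right)^{2}}{7}\right) = \left(4 - 136\right) + \left(\frac{3}{7} - \frac{11 \left(2 + 2 \left(-3 + 0\right)\right)}{7} + \frac{\left(2 + 2 \left(-3 + 0\right)\right)^{2}}{7}\right) = -132 + \left(\frac{3}{7} - \frac{11 \left(2 + 2 \left(-3\right)\right)}{7} + \frac{\left(2 + 2 \left(-3\right)\right)^{2}}{7}\right) = -132 + \left(\frac{3}{7} - \frac{11 \left(2 - 6\right)}{7} + \frac{\left(2 - 6\right)^{2}}{7}\right) = -132 + \left(\frac{3}{7} - - \frac{44}{7} + \frac{\left(-4\right)^{2}}{7}\right) = -132 + \left(\frac{3}{7} + \frac{44}{7} + \frac{1}{7} \cdot 16\right) = -132 + \left(\frac{3}{7} + \frac{44}{7} + \frac{16}{7}\right) = -132 + 9 = -123$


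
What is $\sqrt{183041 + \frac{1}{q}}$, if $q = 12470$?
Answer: $\frac{\sqrt{28463040249370}}{12470} \approx 427.83$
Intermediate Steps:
$\sqrt{183041 + \frac{1}{q}} = \sqrt{183041 + \frac{1}{12470}} = \sqrt{\frac{2282521271}{12470}} = \frac{\sqrt{28463040249370}}{12470}$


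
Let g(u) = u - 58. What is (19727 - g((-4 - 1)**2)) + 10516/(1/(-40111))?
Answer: -421787516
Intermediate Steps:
g(u) = -58 + u
(19727 - g((-4 - 1)**2)) + 10516/(1/(-40111)) = (19727 - (-58 + (-4 - 1)**2)) + 10516/(1/(-40111)) = (19727 - (-58 + (-5)**2)) + 10516/(-1/40111) = (19727 - (-58 + 25)) + 10516*(-40111) = (19727 - 1*(-33)) - 421807276 = (19727 + 33) - 421807276 = 19760 - 421807276 = -421787516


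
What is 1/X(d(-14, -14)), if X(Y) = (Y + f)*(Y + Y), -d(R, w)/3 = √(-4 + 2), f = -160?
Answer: -√2/(-1920*I + 36*√2) ≈ -1.9518e-5 - 0.00073605*I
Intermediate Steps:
d(R, w) = -3*I*√2 (d(R, w) = -3*√(-4 + 2) = -3*I*√2)
X(Y) = 2*Y*(-160 + Y) (X(Y) = (Y - 160)*(Y + Y) = (-160 + Y)*(2*Y) = 2*Y*(-160 + Y))
1/X(d(-14, -14)) = 1/(2*(-3*I*√2)*(-160 - 3*I*√2)) = 1/(-6*I*√2*(-160 - 3*I*√2)) = I*√2/(12*(-160 - 3*I*√2))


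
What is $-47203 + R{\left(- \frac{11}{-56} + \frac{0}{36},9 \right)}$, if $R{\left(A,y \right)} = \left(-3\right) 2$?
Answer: $-47209$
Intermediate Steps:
$R{\left(A,y \right)} = -6$
$-47203 + R{\left(- \frac{11}{-56} + \frac{0}{36},9 \right)} = -47203 - 6 = -47209$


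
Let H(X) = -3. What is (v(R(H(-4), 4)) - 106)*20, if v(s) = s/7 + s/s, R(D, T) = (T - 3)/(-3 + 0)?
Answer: -44120/21 ≈ -2101.0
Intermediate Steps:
R(D, T) = 1 - T/3 (R(D, T) = (-3 + T)/(-3) = (-3 + T)*(-1/3) = 1 - T/3)
v(s) = 1 + s/7 (v(s) = s*(1/7) + 1 = s/7 + 1 = 1 + s/7)
(v(R(H(-4), 4)) - 106)*20 = ((1 + (1 - 1/3*4)/7) - 106)*20 = ((1 + (1 - 4/3)/7) - 106)*20 = ((1 + (1/7)*(-1/3)) - 106)*20 = ((1 - 1/21) - 106)*20 = (20/21 - 106)*20 = -2206/21*20 = -44120/21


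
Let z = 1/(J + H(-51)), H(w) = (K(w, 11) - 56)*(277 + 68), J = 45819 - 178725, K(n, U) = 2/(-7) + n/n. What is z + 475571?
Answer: 505939537340/1063857 ≈ 4.7557e+5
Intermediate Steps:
K(n, U) = 5/7 (K(n, U) = 2*(-1/7) + 1 = -2/7 + 1 = 5/7)
J = -132906
H(w) = -133515/7 (H(w) = (5/7 - 56)*(277 + 68) = -387/7*345 = -133515/7)
z = -7/1063857 (z = 1/(-132906 - 133515/7) = 1/(-1063857/7) = -7/1063857 ≈ -6.5798e-6)
z + 475571 = -7/1063857 + 475571 = 505939537340/1063857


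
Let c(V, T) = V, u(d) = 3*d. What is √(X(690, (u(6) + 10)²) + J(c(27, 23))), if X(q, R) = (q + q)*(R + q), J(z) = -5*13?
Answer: √2034055 ≈ 1426.2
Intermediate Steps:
J(z) = -65
X(q, R) = 2*q*(R + q) (X(q, R) = (2*q)*(R + q) = 2*q*(R + q))
√(X(690, (u(6) + 10)²) + J(c(27, 23))) = √(2*690*((3*6 + 10)² + 690) - 65) = √(2*690*((18 + 10)² + 690) - 65) = √(2*690*(28² + 690) - 65) = √(2*690*(784 + 690) - 65) = √(2*690*1474 - 65) = √(2034120 - 65) = √2034055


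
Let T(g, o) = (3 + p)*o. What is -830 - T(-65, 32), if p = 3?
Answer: -1022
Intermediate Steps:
T(g, o) = 6*o (T(g, o) = (3 + 3)*o = 6*o)
-830 - T(-65, 32) = -830 - 6*32 = -830 - 1*192 = -830 - 192 = -1022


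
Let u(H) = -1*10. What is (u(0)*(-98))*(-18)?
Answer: -17640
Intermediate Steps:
u(H) = -10
(u(0)*(-98))*(-18) = -10*(-98)*(-18) = 980*(-18) = -17640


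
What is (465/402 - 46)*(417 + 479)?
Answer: -2692032/67 ≈ -40180.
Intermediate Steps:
(465/402 - 46)*(417 + 479) = (465*(1/402) - 46)*896 = (155/134 - 46)*896 = -6009/134*896 = -2692032/67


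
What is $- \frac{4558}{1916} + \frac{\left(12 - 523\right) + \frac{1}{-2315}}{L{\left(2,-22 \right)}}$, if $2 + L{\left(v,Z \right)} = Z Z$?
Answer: $- \frac{1838128999}{534482570} \approx -3.4391$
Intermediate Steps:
$L{\left(v,Z \right)} = -2 + Z^{2}$ ($L{\left(v,Z \right)} = -2 + Z Z = -2 + Z^{2}$)
$- \frac{4558}{1916} + \frac{\left(12 - 523\right) + \frac{1}{-2315}}{L{\left(2,-22 \right)}} = - \frac{4558}{1916} + \frac{\left(12 - 523\right) + \frac{1}{-2315}}{-2 + \left(-22\right)^{2}} = \left(-4558\right) \frac{1}{1916} + \frac{-511 - \frac{1}{2315}}{-2 + 484} = - \frac{2279}{958} - \frac{1182966}{2315 \cdot 482} = - \frac{2279}{958} - \frac{591483}{557915} = - \frac{1838128999}{534482570}$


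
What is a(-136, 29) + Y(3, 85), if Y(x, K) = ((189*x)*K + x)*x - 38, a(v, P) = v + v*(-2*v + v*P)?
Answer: 643812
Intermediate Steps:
a(v, P) = v + v*(-2*v + P*v)
Y(x, K) = -38 + x*(x + 189*K*x) (Y(x, K) = (189*K*x + x)*x - 38 = (x + 189*K*x)*x - 38 = x*(x + 189*K*x) - 38 = -38 + x*(x + 189*K*x))
a(-136, 29) + Y(3, 85) = -136*(1 - 2*(-136) + 29*(-136)) + (-38 + 3**2 + 189*85*3**2) = -136*(1 + 272 - 3944) + (-38 + 9 + 189*85*9) = -136*(-3671) + (-38 + 9 + 144585) = 499256 + 144556 = 643812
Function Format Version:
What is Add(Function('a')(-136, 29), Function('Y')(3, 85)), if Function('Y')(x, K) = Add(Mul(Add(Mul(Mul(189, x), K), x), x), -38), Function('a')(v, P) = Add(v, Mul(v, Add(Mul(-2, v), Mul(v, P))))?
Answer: 643812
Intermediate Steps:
Function('a')(v, P) = Add(v, Mul(v, Add(Mul(-2, v), Mul(P, v))))
Function('Y')(x, K) = Add(-38, Mul(x, Add(x, Mul(189, K, x)))) (Function('Y')(x, K) = Add(Mul(Add(Mul(189, K, x), x), x), -38) = Add(Mul(Add(x, Mul(189, K, x)), x), -38) = Add(Mul(x, Add(x, Mul(189, K, x))), -38) = Add(-38, Mul(x, Add(x, Mul(189, K, x)))))
Add(Function('a')(-136, 29), Function('Y')(3, 85)) = Add(Mul(-136, Add(1, Mul(-2, -136), Mul(29, -136))), Add(-38, Pow(3, 2), Mul(189, 85, Pow(3, 2)))) = Add(Mul(-136, Add(1, 272, -3944)), Add(-38, 9, Mul(189, 85, 9))) = Add(Mul(-136, -3671), Add(-38, 9, 144585)) = Add(499256, 144556) = 643812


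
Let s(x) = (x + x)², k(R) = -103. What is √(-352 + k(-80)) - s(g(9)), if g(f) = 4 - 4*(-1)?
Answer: -256 + I*√455 ≈ -256.0 + 21.331*I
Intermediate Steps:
g(f) = 8 (g(f) = 4 + 4 = 8)
s(x) = 4*x² (s(x) = (2*x)² = 4*x²)
√(-352 + k(-80)) - s(g(9)) = √(-352 - 103) - 4*8² = √(-455) - 4*64 = I*√455 - 1*256 = I*√455 - 256 = -256 + I*√455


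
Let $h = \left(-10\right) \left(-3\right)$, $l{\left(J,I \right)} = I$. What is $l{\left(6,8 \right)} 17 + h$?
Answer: $166$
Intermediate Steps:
$h = 30$
$l{\left(6,8 \right)} 17 + h = 8 \cdot 17 + 30 = 136 + 30 = 166$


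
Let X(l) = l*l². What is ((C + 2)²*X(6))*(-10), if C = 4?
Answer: -77760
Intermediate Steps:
X(l) = l³
((C + 2)²*X(6))*(-10) = ((4 + 2)²*6³)*(-10) = (6²*216)*(-10) = (36*216)*(-10) = 7776*(-10) = -77760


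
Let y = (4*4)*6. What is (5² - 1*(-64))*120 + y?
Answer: 10776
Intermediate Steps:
y = 96 (y = 16*6 = 96)
(5² - 1*(-64))*120 + y = (5² - 1*(-64))*120 + 96 = (25 + 64)*120 + 96 = 89*120 + 96 = 10680 + 96 = 10776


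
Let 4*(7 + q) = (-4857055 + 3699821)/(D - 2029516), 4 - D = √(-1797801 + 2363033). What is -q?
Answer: 7061318419483/1029729598228 + 578617*√35327/2059459196456 ≈ 6.8575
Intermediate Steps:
D = 4 - 4*√35327 (D = 4 - √(-1797801 + 2363033) = 4 - √565232 = 4 - 4*√35327 ≈ -747.82)
q = -7 - 578617/(2*(-2029512 - 4*√35327)) (q = -7 + ((-4857055 + 3699821)/((4 - 4*√35327) - 2029516))/4 = -7 + (-1157234/(-2029512 - 4*√35327))/4 = -7 - 578617/(2*(-2029512 - 4*√35327)) ≈ -6.8575)
-q = -(-7061318419483/1029729598228 - 578617*√35327/2059459196456) = 7061318419483/1029729598228 + 578617*√35327/2059459196456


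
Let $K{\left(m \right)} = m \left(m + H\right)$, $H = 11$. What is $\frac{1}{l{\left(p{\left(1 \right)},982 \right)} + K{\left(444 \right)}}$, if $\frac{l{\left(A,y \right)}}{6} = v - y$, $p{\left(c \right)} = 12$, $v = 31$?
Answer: $\frac{1}{196314} \approx 5.0939 \cdot 10^{-6}$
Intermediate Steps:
$K{\left(m \right)} = m \left(11 + m\right)$ ($K{\left(m \right)} = m \left(m + 11\right) = m \left(11 + m\right)$)
$l{\left(A,y \right)} = 186 - 6 y$ ($l{\left(A,y \right)} = 6 \left(31 - y\right) = 186 - 6 y$)
$\frac{1}{l{\left(p{\left(1 \right)},982 \right)} + K{\left(444 \right)}} = \frac{1}{\left(186 - 5892\right) + 444 \left(11 + 444\right)} = \frac{1}{\left(186 - 5892\right) + 444 \cdot 455} = \frac{1}{-5706 + 202020} = \frac{1}{196314}$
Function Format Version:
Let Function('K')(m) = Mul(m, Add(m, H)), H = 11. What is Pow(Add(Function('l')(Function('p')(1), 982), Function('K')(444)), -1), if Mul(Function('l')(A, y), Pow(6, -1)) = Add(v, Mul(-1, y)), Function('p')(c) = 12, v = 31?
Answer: Rational(1, 196314) ≈ 5.0939e-6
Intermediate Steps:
Function('K')(m) = Mul(m, Add(11, m)) (Function('K')(m) = Mul(m, Add(m, 11)) = Mul(m, Add(11, m)))
Function('l')(A, y) = Add(186, Mul(-6, y)) (Function('l')(A, y) = Mul(6, Add(31, Mul(-1, y))) = Add(186, Mul(-6, y)))
Pow(Add(Function('l')(Function('p')(1), 982), Function('K')(444)), -1) = Pow(Add(Add(186, Mul(-6, 982)), Mul(444, Add(11, 444))), -1) = Pow(Add(Add(186, -5892), Mul(444, 455)), -1) = Pow(Add(-5706, 202020), -1) = Pow(196314, -1) = Rational(1, 196314)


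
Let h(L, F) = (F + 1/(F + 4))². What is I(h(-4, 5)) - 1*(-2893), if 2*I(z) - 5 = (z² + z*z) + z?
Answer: 47121059/13122 ≈ 3591.0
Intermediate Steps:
h(L, F) = (F + 1/(4 + F))²
I(z) = 5/2 + z² + z/2 (I(z) = 5/2 + ((z² + z*z) + z)/2 = 5/2 + ((z² + z²) + z)/2 = 5/2 + (2*z² + z)/2 = 5/2 + (z + 2*z²)/2 = 5/2 + (z² + z/2) = 5/2 + z² + z/2)
I(h(-4, 5)) - 1*(-2893) = (5/2 + ((1 + 5² + 4*5)²/(4 + 5)²)² + ((1 + 5² + 4*5)²/(4 + 5)²)/2) - 1*(-2893) = (5/2 + ((1 + 25 + 20)²/9²)² + ((1 + 25 + 20)²/9²)/2) + 2893 = (5/2 + ((1/81)*46²)² + ((1/81)*46²)/2) + 2893 = (5/2 + ((1/81)*2116)² + ((1/81)*2116)/2) + 2893 = (5/2 + (2116/81)² + (½)*(2116/81)) + 2893 = (5/2 + 4477456/6561 + 1058/81) + 2893 = 9159113/13122 + 2893 = 47121059/13122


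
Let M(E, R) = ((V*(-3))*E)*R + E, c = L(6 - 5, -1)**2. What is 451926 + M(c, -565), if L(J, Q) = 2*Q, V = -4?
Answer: 424810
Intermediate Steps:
c = 4 (c = (2*(-1))**2 = (-2)**2 = 4)
M(E, R) = E + 12*E*R (M(E, R) = ((-4*(-3))*E)*R + E = (12*E)*R + E = 12*E*R + E = E + 12*E*R)
451926 + M(c, -565) = 451926 + 4*(1 + 12*(-565)) = 451926 + 4*(1 - 6780) = 451926 + 4*(-6779) = 451926 - 27116 = 424810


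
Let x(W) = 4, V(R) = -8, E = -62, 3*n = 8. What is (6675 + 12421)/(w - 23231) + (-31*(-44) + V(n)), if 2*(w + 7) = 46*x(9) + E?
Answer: 407908/301 ≈ 1355.2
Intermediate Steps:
n = 8/3 (n = (1/3)*8 = 8/3 ≈ 2.6667)
w = 54 (w = -7 + (46*4 - 62)/2 = -7 + (184 - 62)/2 = -7 + (1/2)*122 = -7 + 61 = 54)
(6675 + 12421)/(w - 23231) + (-31*(-44) + V(n)) = (6675 + 12421)/(54 - 23231) + (-31*(-44) - 8) = 19096/(-23177) + (1364 - 8) = 19096*(-1/23177) + 1356 = -248/301 + 1356 = 407908/301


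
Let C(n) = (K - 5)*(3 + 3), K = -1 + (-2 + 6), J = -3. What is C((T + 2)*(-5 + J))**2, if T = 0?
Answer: 144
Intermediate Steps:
K = 3 (K = -1 + 4 = 3)
C(n) = -12 (C(n) = (3 - 5)*(3 + 3) = -2*6 = -12)
C((T + 2)*(-5 + J))**2 = (-12)**2 = 144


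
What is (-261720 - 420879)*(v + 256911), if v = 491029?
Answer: -510543096060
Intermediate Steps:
(-261720 - 420879)*(v + 256911) = (-261720 - 420879)*(491029 + 256911) = -682599*747940 = -510543096060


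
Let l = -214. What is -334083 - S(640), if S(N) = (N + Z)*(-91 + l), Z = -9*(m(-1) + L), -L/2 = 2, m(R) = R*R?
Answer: -130648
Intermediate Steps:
m(R) = R**2
L = -4 (L = -2*2 = -4)
Z = 27 (Z = -9*((-1)**2 - 4) = -9*(1 - 4) = -9*(-3) = 27)
S(N) = -8235 - 305*N (S(N) = (N + 27)*(-91 - 214) = (27 + N)*(-305) = -8235 - 305*N)
-334083 - S(640) = -334083 - (-8235 - 305*640) = -334083 - (-8235 - 195200) = -334083 - 1*(-203435) = -334083 + 203435 = -130648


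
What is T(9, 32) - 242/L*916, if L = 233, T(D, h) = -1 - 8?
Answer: -223769/233 ≈ -960.38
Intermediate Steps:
T(D, h) = -9
T(9, 32) - 242/L*916 = -9 - 242/233*916 = -9 - 221672/233 = -223769/233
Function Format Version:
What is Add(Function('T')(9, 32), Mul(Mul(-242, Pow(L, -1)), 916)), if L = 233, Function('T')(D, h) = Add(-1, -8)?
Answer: Rational(-223769, 233) ≈ -960.38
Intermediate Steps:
Function('T')(D, h) = -9
Add(Function('T')(9, 32), Mul(Mul(-242, Pow(L, -1)), 916)) = Add(-9, Mul(Mul(-242, Pow(233, -1)), 916)) = Add(-9, Mul(Mul(-242, Rational(1, 233)), 916)) = Add(-9, Mul(Rational(-242, 233), 916)) = Add(-9, Rational(-221672, 233)) = Rational(-223769, 233)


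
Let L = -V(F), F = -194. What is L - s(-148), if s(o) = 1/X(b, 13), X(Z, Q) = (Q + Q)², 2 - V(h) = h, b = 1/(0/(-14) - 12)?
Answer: -132497/676 ≈ -196.00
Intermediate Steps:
b = -1/12 (b = 1/(0*(-1/14) - 12) = 1/(0 - 12) = 1/(-12) = -1/12 ≈ -0.083333)
V(h) = 2 - h
X(Z, Q) = 4*Q² (X(Z, Q) = (2*Q)² = 4*Q²)
s(o) = 1/676 (s(o) = 1/(4*13²) = 1/(4*169) = 1/676)
L = -196 (L = -(2 - 1*(-194)) = -(2 + 194) = -1*196 = -196)
L - s(-148) = -196 - 1*1/676 = -196 - 1/676 = -132497/676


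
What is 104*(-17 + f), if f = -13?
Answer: -3120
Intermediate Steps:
104*(-17 + f) = 104*(-17 - 13) = 104*(-30) = -3120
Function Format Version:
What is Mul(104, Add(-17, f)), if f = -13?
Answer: -3120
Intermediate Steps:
Mul(104, Add(-17, f)) = Mul(104, Add(-17, -13)) = Mul(104, -30) = -3120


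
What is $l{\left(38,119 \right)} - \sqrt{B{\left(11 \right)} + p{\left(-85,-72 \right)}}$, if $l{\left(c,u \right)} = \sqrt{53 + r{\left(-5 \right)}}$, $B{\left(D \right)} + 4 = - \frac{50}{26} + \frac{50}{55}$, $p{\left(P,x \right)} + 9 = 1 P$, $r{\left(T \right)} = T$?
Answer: $4 \sqrt{3} - \frac{i \sqrt{2024737}}{143} \approx 6.9282 - 9.9506 i$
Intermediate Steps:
$p{\left(P,x \right)} = -9 + P$ ($p{\left(P,x \right)} = -9 + 1 P = -9 + P$)
$B{\left(D \right)} = - \frac{717}{143}$ ($B{\left(D \right)} = -4 + \left(- \frac{50}{26} + \frac{50}{55}\right) = -4 + \left(\left(-50\right) \frac{1}{26} + 50 \cdot \frac{1}{55}\right) = -4 + \left(- \frac{25}{13} + \frac{10}{11}\right) = -4 - \frac{145}{143} = - \frac{717}{143}$)
$l{\left(c,u \right)} = 4 \sqrt{3}$ ($l{\left(c,u \right)} = \sqrt{53 - 5} = \sqrt{48} = 4 \sqrt{3}$)
$l{\left(38,119 \right)} - \sqrt{B{\left(11 \right)} + p{\left(-85,-72 \right)}} = 4 \sqrt{3} - \sqrt{- \frac{717}{143} - 94} = 4 \sqrt{3} - \sqrt{- \frac{14159}{143}} = 4 \sqrt{3} - \frac{i \sqrt{2024737}}{143}$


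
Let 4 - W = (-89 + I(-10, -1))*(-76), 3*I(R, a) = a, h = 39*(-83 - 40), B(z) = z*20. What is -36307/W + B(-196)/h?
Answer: 602289557/97647732 ≈ 6.1680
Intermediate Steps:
B(z) = 20*z
h = -4797 (h = 39*(-123) = -4797)
I(R, a) = a/3
W = -20356/3 (W = 4 - (-89 + (⅓)*(-1))*(-76) = 4 - (-89 - ⅓)*(-76) = 4 - (-268)*(-76)/3 = 4 - 1*20368/3 = 4 - 20368/3 = -20356/3 ≈ -6785.3)
-36307/W + B(-196)/h = -36307/(-20356/3) + (20*(-196))/(-4797) = -36307*(-3/20356) - 3920*(-1/4797) = 108921/20356 + 3920/4797 = 602289557/97647732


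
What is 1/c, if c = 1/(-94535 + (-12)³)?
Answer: -96263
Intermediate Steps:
c = -1/96263 (c = 1/(-94535 - 1728) = 1/(-96263) = -1/96263 ≈ -1.0388e-5)
1/c = 1/(-1/96263) = -96263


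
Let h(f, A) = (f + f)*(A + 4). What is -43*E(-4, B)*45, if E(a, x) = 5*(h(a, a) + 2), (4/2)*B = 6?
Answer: -19350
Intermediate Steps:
B = 3 (B = (½)*6 = 3)
h(f, A) = 2*f*(4 + A) (h(f, A) = (2*f)*(4 + A) = 2*f*(4 + A))
E(a, x) = 10 + 10*a*(4 + a) (E(a, x) = 5*(2*a*(4 + a) + 2) = 5*(2 + 2*a*(4 + a)) = 10 + 10*a*(4 + a))
-43*E(-4, B)*45 = -43*(10 + 10*(-4)*(4 - 4))*45 = -43*(10 + 10*(-4)*0)*45 = -43*(10 + 0)*45 = -43*10*45 = -430*45 = -19350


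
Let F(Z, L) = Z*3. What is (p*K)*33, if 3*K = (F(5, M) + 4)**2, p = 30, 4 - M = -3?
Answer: 119130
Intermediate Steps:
M = 7 (M = 4 - 1*(-3) = 4 + 3 = 7)
F(Z, L) = 3*Z
K = 361/3 (K = (3*5 + 4)**2/3 = (15 + 4)**2/3 = (1/3)*19**2 = (1/3)*361 = 361/3 ≈ 120.33)
(p*K)*33 = (30*(361/3))*33 = 3610*33 = 119130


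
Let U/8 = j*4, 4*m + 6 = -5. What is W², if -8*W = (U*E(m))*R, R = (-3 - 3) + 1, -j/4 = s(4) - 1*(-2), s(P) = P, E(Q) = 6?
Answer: 8294400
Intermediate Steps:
m = -11/4 (m = -3/2 + (¼)*(-5) = -3/2 - 5/4 = -11/4 ≈ -2.7500)
j = -24 (j = -4*(4 - 1*(-2)) = -4*(4 + 2) = -4*6 = -24)
R = -5 (R = -6 + 1 = -5)
U = -768 (U = 8*(-24*4) = 8*(-96) = -768)
W = -2880 (W = -(-768*6)*(-5)/8 = -(-576)*(-5) = -⅛*23040 = -2880)
W² = (-2880)² = 8294400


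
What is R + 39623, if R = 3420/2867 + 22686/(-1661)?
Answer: 188628813059/4762087 ≈ 39611.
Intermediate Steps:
R = -59360142/4762087 (R = 3420*(1/2867) + 22686*(-1/1661) = 3420/2867 - 22686/1661 = -59360142/4762087 ≈ -12.465)
R + 39623 = -59360142/4762087 + 39623 = 188628813059/4762087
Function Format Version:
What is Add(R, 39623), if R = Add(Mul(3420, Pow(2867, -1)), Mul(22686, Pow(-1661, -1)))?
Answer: Rational(188628813059, 4762087) ≈ 39611.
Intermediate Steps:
R = Rational(-59360142, 4762087) (R = Add(Mul(3420, Rational(1, 2867)), Mul(22686, Rational(-1, 1661))) = Add(Rational(3420, 2867), Rational(-22686, 1661)) = Rational(-59360142, 4762087) ≈ -12.465)
Add(R, 39623) = Add(Rational(-59360142, 4762087), 39623) = Rational(188628813059, 4762087)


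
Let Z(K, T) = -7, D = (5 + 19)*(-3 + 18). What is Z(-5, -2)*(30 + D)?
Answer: -2730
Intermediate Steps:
D = 360 (D = 24*15 = 360)
Z(-5, -2)*(30 + D) = -7*(30 + 360) = -7*390 = -2730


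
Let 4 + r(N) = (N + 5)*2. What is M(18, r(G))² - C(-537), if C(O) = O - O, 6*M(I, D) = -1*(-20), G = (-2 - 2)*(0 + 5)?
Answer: 100/9 ≈ 11.111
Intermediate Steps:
G = -20 (G = -4*5 = -20)
r(N) = 6 + 2*N (r(N) = -4 + (N + 5)*2 = -4 + (5 + N)*2 = -4 + (10 + 2*N) = 6 + 2*N)
M(I, D) = 10/3 (M(I, D) = (-1*(-20))/6 = (⅙)*20 = 10/3)
C(O) = 0
M(18, r(G))² - C(-537) = (10/3)² - 1*0 = 100/9 + 0 = 100/9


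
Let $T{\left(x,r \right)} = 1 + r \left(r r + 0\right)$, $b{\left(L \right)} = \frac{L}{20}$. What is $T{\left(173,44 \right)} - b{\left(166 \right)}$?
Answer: $\frac{851767}{10} \approx 85177.0$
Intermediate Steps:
$b{\left(L \right)} = \frac{L}{20}$ ($b{\left(L \right)} = L \frac{1}{20} = \frac{L}{20}$)
$T{\left(x,r \right)} = 1 + r^{3}$ ($T{\left(x,r \right)} = 1 + r \left(r^{2} + 0\right) = 1 + r r^{2} = 1 + r^{3}$)
$T{\left(173,44 \right)} - b{\left(166 \right)} = \left(1 + 44^{3}\right) - \frac{1}{20} \cdot 166 = \left(1 + 85184\right) - \frac{83}{10} = 85185 - \frac{83}{10} = \frac{851767}{10}$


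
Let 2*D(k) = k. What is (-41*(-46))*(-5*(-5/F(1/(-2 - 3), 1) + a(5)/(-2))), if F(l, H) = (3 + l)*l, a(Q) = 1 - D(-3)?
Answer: -1013725/14 ≈ -72409.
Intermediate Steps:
D(k) = k/2
a(Q) = 5/2 (a(Q) = 1 - (-3)/2 = 1 - 1*(-3/2) = 1 + 3/2 = 5/2)
F(l, H) = l*(3 + l)
(-41*(-46))*(-5*(-5/F(1/(-2 - 3), 1) + a(5)/(-2))) = (-41*(-46))*(-5*(-5*(-2 - 3)/(3 + 1/(-2 - 3)) + (5/2)/(-2))) = 1886*(-5*(-5*(-5/(3 + 1/(-5))) + (5/2)*(-1/2))) = 1886*(-5*(-5*(-5/(3 - 1/5)) - 5/4)) = 1886*(-5*(-5/((-1/5*14/5)) - 5/4)) = 1886*(-5*(-5/(-14/25) - 5/4)) = 1886*(-5*(-5*(-25/14) - 5/4)) = 1886*(-5*(125/14 - 5/4)) = 1886*(-5*215/28) = 1886*(-1075/28) = -1013725/14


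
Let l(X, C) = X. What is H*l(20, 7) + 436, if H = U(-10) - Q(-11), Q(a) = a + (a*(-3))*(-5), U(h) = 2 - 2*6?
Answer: 3756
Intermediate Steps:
U(h) = -10 (U(h) = 2 - 12 = -10)
Q(a) = 16*a (Q(a) = a - 3*a*(-5) = a + 15*a = 16*a)
H = 166 (H = -10 - 16*(-11) = -10 - 1*(-176) = -10 + 176 = 166)
H*l(20, 7) + 436 = 166*20 + 436 = 3320 + 436 = 3756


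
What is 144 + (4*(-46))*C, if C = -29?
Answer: 5480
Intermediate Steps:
144 + (4*(-46))*C = 144 + (4*(-46))*(-29) = 144 - 184*(-29) = 144 + 5336 = 5480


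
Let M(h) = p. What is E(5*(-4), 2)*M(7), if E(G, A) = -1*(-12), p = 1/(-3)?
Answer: -4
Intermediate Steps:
p = -1/3 ≈ -0.33333
M(h) = -1/3
E(G, A) = 12
E(5*(-4), 2)*M(7) = 12*(-1/3) = -4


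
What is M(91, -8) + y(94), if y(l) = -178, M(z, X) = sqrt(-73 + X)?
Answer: -178 + 9*I ≈ -178.0 + 9.0*I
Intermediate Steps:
M(91, -8) + y(94) = sqrt(-73 - 8) - 178 = sqrt(-81) - 178 = 9*I - 178 = -178 + 9*I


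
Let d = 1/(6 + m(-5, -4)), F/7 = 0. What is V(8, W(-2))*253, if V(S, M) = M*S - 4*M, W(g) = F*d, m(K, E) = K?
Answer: 0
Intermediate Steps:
F = 0 (F = 7*0 = 0)
d = 1 (d = 1/(6 - 5) = 1/1 = 1)
W(g) = 0 (W(g) = 0*1 = 0)
V(S, M) = -4*M + M*S
V(8, W(-2))*253 = (0*(-4 + 8))*253 = (0*4)*253 = 0*253 = 0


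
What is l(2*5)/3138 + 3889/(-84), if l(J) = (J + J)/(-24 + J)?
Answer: -677989/14644 ≈ -46.298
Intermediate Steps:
l(J) = 2*J/(-24 + J) (l(J) = (2*J)/(-24 + J) = 2*J/(-24 + J))
l(2*5)/3138 + 3889/(-84) = (2*(2*5)/(-24 + 2*5))/3138 + 3889/(-84) = (2*10/(-24 + 10))*(1/3138) + 3889*(-1/84) = (2*10/(-14))*(1/3138) - 3889/84 = (2*10*(-1/14))*(1/3138) - 3889/84 = -10/7*1/3138 - 3889/84 = -5/10983 - 3889/84 = -677989/14644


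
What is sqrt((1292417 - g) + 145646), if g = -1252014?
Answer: sqrt(2690077) ≈ 1640.1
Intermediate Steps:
sqrt((1292417 - g) + 145646) = sqrt((1292417 - 1*(-1252014)) + 145646) = sqrt((1292417 + 1252014) + 145646) = sqrt(2544431 + 145646) = sqrt(2690077)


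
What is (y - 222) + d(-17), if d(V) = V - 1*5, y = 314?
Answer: 70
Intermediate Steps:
d(V) = -5 + V (d(V) = V - 5 = -5 + V)
(y - 222) + d(-17) = (314 - 222) + (-5 - 17) = 92 - 22 = 70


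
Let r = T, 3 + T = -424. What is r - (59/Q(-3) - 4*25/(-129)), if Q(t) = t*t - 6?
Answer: -19240/43 ≈ -447.44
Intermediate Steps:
T = -427 (T = -3 - 424 = -427)
r = -427
Q(t) = -6 + t**2 (Q(t) = t**2 - 6 = -6 + t**2)
r - (59/Q(-3) - 4*25/(-129)) = -427 - (59/(-6 + (-3)**2) - 4*25/(-129)) = -427 - (59/(-6 + 9) - 100*(-1/129)) = -427 - (59/3 + 100/129) = -427 - 1*879/43 = -427 - 879/43 = -19240/43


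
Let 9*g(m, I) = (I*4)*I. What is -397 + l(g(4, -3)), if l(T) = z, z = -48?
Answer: -445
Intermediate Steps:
g(m, I) = 4*I**2/9 (g(m, I) = ((I*4)*I)/9 = ((4*I)*I)/9 = (4*I**2)/9 = 4*I**2/9)
l(T) = -48
-397 + l(g(4, -3)) = -397 - 48 = -445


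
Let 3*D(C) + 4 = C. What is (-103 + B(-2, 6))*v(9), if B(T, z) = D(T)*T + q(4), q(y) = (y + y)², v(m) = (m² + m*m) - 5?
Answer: -5495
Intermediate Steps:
v(m) = -5 + 2*m² (v(m) = (m² + m²) - 5 = 2*m² - 5 = -5 + 2*m²)
q(y) = 4*y² (q(y) = (2*y)² = 4*y²)
D(C) = -4/3 + C/3
B(T, z) = 64 + T*(-4/3 + T/3) (B(T, z) = (-4/3 + T/3)*T + 4*4² = T*(-4/3 + T/3) + 4*16 = T*(-4/3 + T/3) + 64 = 64 + T*(-4/3 + T/3))
(-103 + B(-2, 6))*v(9) = (-103 + (64 + (⅓)*(-2)*(-4 - 2)))*(-5 + 2*9²) = (-103 + (64 + (⅓)*(-2)*(-6)))*(-5 + 2*81) = (-103 + (64 + 4))*(-5 + 162) = (-103 + 68)*157 = -35*157 = -5495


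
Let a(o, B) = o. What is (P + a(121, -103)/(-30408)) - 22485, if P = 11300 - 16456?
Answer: -840507649/30408 ≈ -27641.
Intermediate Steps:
P = -5156
(P + a(121, -103)/(-30408)) - 22485 = (-5156 + 121/(-30408)) - 22485 = (-5156 + 121*(-1/30408)) - 22485 = (-5156 - 121/30408) - 22485 = -156783769/30408 - 22485 = -840507649/30408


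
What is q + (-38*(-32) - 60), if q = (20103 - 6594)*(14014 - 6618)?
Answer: 99913720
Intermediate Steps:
q = 99912564 (q = 13509*7396 = 99912564)
q + (-38*(-32) - 60) = 99912564 + (-38*(-32) - 60) = 99912564 + (1216 - 60) = 99912564 + 1156 = 99913720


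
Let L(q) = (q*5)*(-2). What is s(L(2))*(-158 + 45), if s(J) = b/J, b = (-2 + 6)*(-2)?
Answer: -226/5 ≈ -45.200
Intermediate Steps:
L(q) = -10*q (L(q) = (5*q)*(-2) = -10*q)
b = -8 (b = 4*(-2) = -8)
s(J) = -8/J
s(L(2))*(-158 + 45) = (-8/((-10*2)))*(-158 + 45) = -8/(-20)*(-113) = -8*(-1/20)*(-113) = (2/5)*(-113) = -226/5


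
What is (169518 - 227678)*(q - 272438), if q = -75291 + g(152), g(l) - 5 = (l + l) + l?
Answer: 20197106880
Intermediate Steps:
g(l) = 5 + 3*l (g(l) = 5 + ((l + l) + l) = 5 + (2*l + l) = 5 + 3*l)
q = -74830 (q = -75291 + (5 + 3*152) = -75291 + (5 + 456) = -75291 + 461 = -74830)
(169518 - 227678)*(q - 272438) = (169518 - 227678)*(-74830 - 272438) = -58160*(-347268) = 20197106880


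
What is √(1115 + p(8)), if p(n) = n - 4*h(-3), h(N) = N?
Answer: √1135 ≈ 33.690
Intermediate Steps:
p(n) = 12 + n (p(n) = n - 4*(-3) = n + 12 = 12 + n)
√(1115 + p(8)) = √(1115 + (12 + 8)) = √(1115 + 20) = √1135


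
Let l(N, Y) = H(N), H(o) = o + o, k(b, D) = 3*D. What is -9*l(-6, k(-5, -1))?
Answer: 108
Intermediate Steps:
H(o) = 2*o
l(N, Y) = 2*N
-9*l(-6, k(-5, -1)) = -18*(-6) = -9*(-12) = 108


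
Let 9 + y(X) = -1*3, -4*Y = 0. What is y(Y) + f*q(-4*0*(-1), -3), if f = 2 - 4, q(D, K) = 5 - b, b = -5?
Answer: -32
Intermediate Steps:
Y = 0 (Y = -1/4*0 = 0)
y(X) = -12 (y(X) = -9 - 1*3 = -9 - 3 = -12)
q(D, K) = 10 (q(D, K) = 5 - 1*(-5) = 5 + 5 = 10)
f = -2
y(Y) + f*q(-4*0*(-1), -3) = -12 - 2*10 = -12 - 20 = -32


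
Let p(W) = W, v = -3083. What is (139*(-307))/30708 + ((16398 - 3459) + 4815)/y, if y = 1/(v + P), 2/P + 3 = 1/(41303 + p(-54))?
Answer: -104019882631147585/1899996084 ≈ -5.4747e+7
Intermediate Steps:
P = -41249/61873 (P = 2/(-3 + 1/(41303 - 54)) = 2/(-3 + 1/41249) = 2/(-123746/41249) = 2*(-41249/123746) = -41249/61873 ≈ -0.66667)
y = -61873/190795708 (y = 1/(-3083 - 41249/61873) = 1/(-190795708/61873) = -61873/190795708 ≈ -0.00032429)
(139*(-307))/30708 + ((16398 - 3459) + 4815)/y = (139*(-307))/30708 + ((16398 - 3459) + 4815)/(-61873/190795708) = -42673*1/30708 + (12939 + 4815)*(-190795708/61873) = -42673/30708 + 17754*(-190795708/61873) = -42673/30708 - 3387386999832/61873 = -104019882631147585/1899996084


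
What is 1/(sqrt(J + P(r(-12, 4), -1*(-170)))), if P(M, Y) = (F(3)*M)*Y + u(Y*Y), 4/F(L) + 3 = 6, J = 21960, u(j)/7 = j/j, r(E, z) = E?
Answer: sqrt(19247)/19247 ≈ 0.0072081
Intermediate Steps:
u(j) = 7 (u(j) = 7*(j/j) = 7*1 = 7)
F(L) = 4/3 (F(L) = 4/(-3 + 6) = 4/3)
P(M, Y) = 7 + 4*M*Y/3 (P(M, Y) = (4*M/3)*Y + 7 = 4*M*Y/3 + 7 = 7 + 4*M*Y/3)
1/(sqrt(J + P(r(-12, 4), -1*(-170)))) = 1/(sqrt(21960 + (7 + (4/3)*(-12)*(-1*(-170))))) = 1/(sqrt(21960 + (7 + (4/3)*(-12)*170))) = 1/(sqrt(21960 + (7 - 2720))) = 1/(sqrt(21960 - 2713)) = 1/(sqrt(19247)) = sqrt(19247)/19247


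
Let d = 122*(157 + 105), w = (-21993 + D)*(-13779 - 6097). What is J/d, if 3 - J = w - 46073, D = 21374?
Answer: -3064292/7991 ≈ -383.47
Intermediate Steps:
w = 12303244 (w = (-21993 + 21374)*(-13779 - 6097) = -619*(-19876) = 12303244)
d = 31964 (d = 122*262 = 31964)
J = -12257168 (J = 3 - (12303244 - 46073) = 3 - 1*12257171 = 3 - 12257171 = -12257168)
J/d = -12257168/31964 = -12257168*1/31964 = -3064292/7991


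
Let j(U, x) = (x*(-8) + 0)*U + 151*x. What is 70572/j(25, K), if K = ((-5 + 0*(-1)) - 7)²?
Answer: -5881/588 ≈ -10.002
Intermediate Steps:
K = 144 (K = ((-5 + 0) - 7)² = (-5 - 7)² = (-12)² = 144)
j(U, x) = 151*x - 8*U*x (j(U, x) = (-8*x + 0)*U + 151*x = (-8*x)*U + 151*x = -8*U*x + 151*x = 151*x - 8*U*x)
70572/j(25, K) = 70572/((144*(151 - 8*25))) = 70572/((144*(151 - 200))) = 70572/((144*(-49))) = 70572/(-7056) = 70572*(-1/7056) = -5881/588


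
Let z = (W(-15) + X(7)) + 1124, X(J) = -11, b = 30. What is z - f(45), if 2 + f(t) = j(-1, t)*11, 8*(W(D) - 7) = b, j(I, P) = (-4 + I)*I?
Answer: 4283/4 ≈ 1070.8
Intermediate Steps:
j(I, P) = I*(-4 + I)
W(D) = 43/4 (W(D) = 7 + (1/8)*30 = 7 + 15/4 = 43/4)
f(t) = 53 (f(t) = -2 - (-4 - 1)*11 = -2 - 1*(-5)*11 = -2 + 5*11 = -2 + 55 = 53)
z = 4495/4 (z = (43/4 - 11) + 1124 = -1/4 + 1124 = 4495/4 ≈ 1123.8)
z - f(45) = 4495/4 - 1*53 = 4495/4 - 53 = 4283/4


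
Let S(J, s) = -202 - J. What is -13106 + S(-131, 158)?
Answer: -13177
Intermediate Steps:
-13106 + S(-131, 158) = -13106 + (-202 - 1*(-131)) = -13106 + (-202 + 131) = -13106 - 71 = -13177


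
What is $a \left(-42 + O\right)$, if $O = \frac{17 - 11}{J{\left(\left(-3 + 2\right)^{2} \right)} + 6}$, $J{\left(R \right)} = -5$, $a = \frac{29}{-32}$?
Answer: $\frac{261}{8} \approx 32.625$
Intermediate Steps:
$a = - \frac{29}{32}$ ($a = 29 \left(- \frac{1}{32}\right) = - \frac{29}{32} \approx -0.90625$)
$O = 6$ ($O = \frac{17 - 11}{-5 + 6} = \frac{6}{1} = 6 \cdot 1 = 6$)
$a \left(-42 + O\right) = - \frac{29 \left(-42 + 6\right)}{32} = \left(- \frac{29}{32}\right) \left(-36\right) = \frac{261}{8}$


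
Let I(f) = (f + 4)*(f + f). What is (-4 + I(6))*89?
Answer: 10324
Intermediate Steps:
I(f) = 2*f*(4 + f) (I(f) = (4 + f)*(2*f) = 2*f*(4 + f))
(-4 + I(6))*89 = (-4 + 2*6*(4 + 6))*89 = (-4 + 2*6*10)*89 = (-4 + 120)*89 = 116*89 = 10324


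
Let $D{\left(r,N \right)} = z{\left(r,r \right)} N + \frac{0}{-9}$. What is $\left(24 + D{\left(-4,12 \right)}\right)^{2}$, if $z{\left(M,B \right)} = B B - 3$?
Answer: $32400$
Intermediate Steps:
$z{\left(M,B \right)} = -3 + B^{2}$ ($z{\left(M,B \right)} = B^{2} - 3 = -3 + B^{2}$)
$D{\left(r,N \right)} = N \left(-3 + r^{2}\right)$ ($D{\left(r,N \right)} = \left(-3 + r^{2}\right) N + \frac{0}{-9} = N \left(-3 + r^{2}\right) + 0 \left(- \frac{1}{9}\right) = N \left(-3 + r^{2}\right) + 0 = N \left(-3 + r^{2}\right)$)
$\left(24 + D{\left(-4,12 \right)}\right)^{2} = \left(24 + 12 \left(-3 + \left(-4\right)^{2}\right)\right)^{2} = \left(24 + 12 \left(-3 + 16\right)\right)^{2} = \left(24 + 12 \cdot 13\right)^{2} = \left(24 + 156\right)^{2} = 180^{2} = 32400$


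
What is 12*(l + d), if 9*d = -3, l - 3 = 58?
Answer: 728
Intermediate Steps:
l = 61 (l = 3 + 58 = 61)
d = -⅓ (d = (⅑)*(-3) = -⅓ ≈ -0.33333)
12*(l + d) = 12*(61 - ⅓) = 12*(182/3) = 728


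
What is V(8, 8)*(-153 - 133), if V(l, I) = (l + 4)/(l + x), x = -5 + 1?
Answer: -858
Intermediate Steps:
x = -4
V(l, I) = (4 + l)/(-4 + l) (V(l, I) = (l + 4)/(l - 4) = (4 + l)/(-4 + l))
V(8, 8)*(-153 - 133) = ((4 + 8)/(-4 + 8))*(-153 - 133) = (12/4)*(-286) = ((¼)*12)*(-286) = 3*(-286) = -858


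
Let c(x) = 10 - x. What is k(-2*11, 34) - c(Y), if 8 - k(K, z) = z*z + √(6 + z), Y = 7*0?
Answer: -1158 - 2*√10 ≈ -1164.3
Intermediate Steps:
Y = 0
k(K, z) = 8 - z² - √(6 + z) (k(K, z) = 8 - (z*z + √(6 + z)) = 8 - (z² + √(6 + z)) = 8 + (-z² - √(6 + z)) = 8 - z² - √(6 + z))
k(-2*11, 34) - c(Y) = (8 - 1*34² - √(6 + 34)) - (10 - 1*0) = (8 - 1*1156 - √40) - (10 + 0) = (8 - 1156 - 2*√10) - 1*10 = (8 - 1156 - 2*√10) - 10 = (-1148 - 2*√10) - 10 = -1158 - 2*√10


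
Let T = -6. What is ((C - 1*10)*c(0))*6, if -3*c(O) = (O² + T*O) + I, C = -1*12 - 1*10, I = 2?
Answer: 128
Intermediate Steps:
C = -22 (C = -12 - 10 = -22)
c(O) = -⅔ + 2*O - O²/3 (c(O) = -((O² - 6*O) + 2)/3 = -(2 + O² - 6*O)/3 = -⅔ + 2*O - O²/3)
((C - 1*10)*c(0))*6 = ((-22 - 1*10)*(-⅔ + 2*0 - ⅓*0²))*6 = ((-22 - 10)*(-⅔ + 0 - ⅓*0))*6 = -32*(-⅔ + 0 + 0)*6 = -32*(-⅔)*6 = (64/3)*6 = 128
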